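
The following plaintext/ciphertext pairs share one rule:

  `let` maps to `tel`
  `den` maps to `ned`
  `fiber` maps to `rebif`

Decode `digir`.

rigid

The output letters match the input read backwards: let reversed is tel. It's just the letters in reverse order.
Undoing it on digir: then reverse → rigid.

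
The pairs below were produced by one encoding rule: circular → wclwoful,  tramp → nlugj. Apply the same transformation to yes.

Compare letters: c→w is +20, i→c is +20, r→l is +20 — a constant shift. Each letter is shifted forward by 20 in the alphabet (a Caesar shift of +20).
On yes: y+20=s, e+20=y, s+20=m.

sym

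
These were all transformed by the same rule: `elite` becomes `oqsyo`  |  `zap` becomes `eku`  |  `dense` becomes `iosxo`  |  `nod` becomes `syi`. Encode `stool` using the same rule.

xyyyq

Vowels shift forward by 10 and consonants shift forward by 5.
For stool: s(cons)+5=x, t(cons)+5=y, o(vowel)+10=y, o(vowel)+10=y, l(cons)+5=q.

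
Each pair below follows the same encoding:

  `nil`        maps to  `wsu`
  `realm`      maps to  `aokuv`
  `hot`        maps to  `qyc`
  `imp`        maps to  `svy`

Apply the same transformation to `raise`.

Vowels shift forward by 10 and consonants shift forward by 9.
On raise: r(cons)+9=a, a(vowel)+10=k, i(vowel)+10=s, s(cons)+9=b, e(vowel)+10=o.

aksbo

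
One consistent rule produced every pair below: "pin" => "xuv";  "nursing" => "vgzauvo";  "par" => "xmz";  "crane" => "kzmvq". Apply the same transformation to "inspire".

The shift depends on letter class: consonant p→x is +8, but vowel i→u is +12. Two shifts are in play — +12 for a/e/i/o/u, +8 for every other letter.
For inspire: i(vowel)+12=u, n(cons)+8=v, s(cons)+8=a, p(cons)+8=x, i(vowel)+12=u, r(cons)+8=z, e(vowel)+12=q.

uvaxuzq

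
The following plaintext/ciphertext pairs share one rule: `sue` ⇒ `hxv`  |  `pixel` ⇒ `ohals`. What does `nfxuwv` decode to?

The output letters match the input read backwards, each shifted +3: sue reversed is eus. Two steps: reverse the string, then apply a Caesar shift of +3.
Undoing it on nfxuwv: shift back: n−3=k, f−3=c, x−3=u, u−3=r, w−3=t, v−3=s → kcurts; then reverse → struck.

struck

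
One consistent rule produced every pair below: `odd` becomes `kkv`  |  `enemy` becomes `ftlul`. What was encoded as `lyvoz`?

shore

The word is reversed, then every letter is shifted forward by 7.
Reversing it on lyvoz: shift back: l−7=e, y−7=r, v−7=o, o−7=h, z−7=s → erohs; then reverse → shore.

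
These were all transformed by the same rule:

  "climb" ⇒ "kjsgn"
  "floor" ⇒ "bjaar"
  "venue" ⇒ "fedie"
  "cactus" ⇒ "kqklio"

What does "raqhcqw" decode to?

roadway

c(2)→k(10) and l(11)→j(9) fit y≡23x+16 (mod 26); the inverse of 23 mod 26 is 17. Each letter's alphabet position (a=0..z=25) is mapped through 23·x+16 mod 26 — an affine cipher.
Undoing it on raqhcqw: r(17)→17·(17−16)≡17=r; a(0)→17·(0−16)≡14=o; q(16)→17·(16−16)≡0=a; h(7)→17·(7−16)≡3=d; c(2)→17·(2−16)≡22=w; q(16)→17·(16−16)≡0=a; w(22)→17·(22−16)≡24=y (all mod 26).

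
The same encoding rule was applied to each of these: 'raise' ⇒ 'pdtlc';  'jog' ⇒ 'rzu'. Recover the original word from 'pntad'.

The output letters match the input read backwards, each shifted +11: raise reversed is esiar. The word is reversed, then every letter is shifted forward by 11.
Reversing it on pntad: shift back: p−11=e, n−11=c, t−11=i, a−11=p, d−11=s → ecips; then reverse → spice.

spice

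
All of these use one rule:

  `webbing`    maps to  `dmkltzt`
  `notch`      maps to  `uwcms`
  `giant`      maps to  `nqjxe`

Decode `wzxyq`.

proof

In webbing: w→d is +7, e→m is +8, b→k is +9, b→l is +10 — the shift increases by 1 each position. Letter i (0-indexed) is shifted by i+7, so successive shifts are 7, 8, 9, ….
Decoding wzxyq: w−7=p, z−8=r, x−9=o, y−10=o, q−11=f.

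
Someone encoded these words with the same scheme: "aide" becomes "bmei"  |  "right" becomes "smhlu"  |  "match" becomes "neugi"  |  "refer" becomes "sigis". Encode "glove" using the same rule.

hppzf

It's a Vigenère-style cipher with numeric key [1,4]: position i shifts by key[i mod 2].
On glove: g+1=h, l+4=p, o+1=p, v+4=z, e+1=f.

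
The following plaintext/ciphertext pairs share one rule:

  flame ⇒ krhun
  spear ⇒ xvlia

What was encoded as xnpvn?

shine

Letter i (0-indexed) is shifted by i+5, so successive shifts are 5, 6, 7, ….
Decoding xnpvn: x−5=s, n−6=h, p−7=i, v−8=n, n−9=e.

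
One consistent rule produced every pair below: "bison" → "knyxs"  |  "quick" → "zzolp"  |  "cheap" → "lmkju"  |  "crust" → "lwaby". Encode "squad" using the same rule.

Shifts by position in bison: pos 0: b→k (+9), pos 1: i→n (+5), pos 2: s→y (+6), pos 3: o→x (+9), pos 4: n→s (+5) — repeating every 3. It's a Vigenère-style cipher with numeric key [9,5,6]: position i shifts by key[i mod 3].
On squad: s+9=b, q+5=v, u+6=a, a+9=j, d+5=i.

bvaji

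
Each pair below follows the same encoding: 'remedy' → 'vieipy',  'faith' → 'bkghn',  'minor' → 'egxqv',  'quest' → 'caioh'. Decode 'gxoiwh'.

r(17)→v(21) and e(4)→i(8) fit y≡19x+10 (mod 26); the inverse of 19 mod 26 is 11. Treating letters as 0–25, the rule is x ↦ 19x + 10 (mod 26).
Undoing it on gxoiwh: g(6)→11·(6−10)≡8=i; x(23)→11·(23−10)≡13=n; o(14)→11·(14−10)≡18=s; i(8)→11·(8−10)≡4=e; w(22)→11·(22−10)≡2=c; h(7)→11·(7−10)≡19=t (all mod 26).

insect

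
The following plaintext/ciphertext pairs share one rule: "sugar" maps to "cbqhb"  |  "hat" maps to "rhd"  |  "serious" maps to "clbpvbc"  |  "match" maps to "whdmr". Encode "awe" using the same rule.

The shift depends on letter class: consonant s→c is +10, but vowel u→b is +7. Vowels shift forward by 7 and consonants shift forward by 10.
On awe: a(vowel)+7=h, w(cons)+10=g, e(vowel)+7=l.

hgl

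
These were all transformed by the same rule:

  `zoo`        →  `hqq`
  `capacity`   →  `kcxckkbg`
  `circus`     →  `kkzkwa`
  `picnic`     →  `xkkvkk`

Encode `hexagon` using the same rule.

The shift depends on letter class: consonant z→h is +8, but vowel o→q is +2. The rule splits by letter class: vowels +2, consonants +8.
For hexagon: h(cons)+8=p, e(vowel)+2=g, x(cons)+8=f, a(vowel)+2=c, g(cons)+8=o, o(vowel)+2=q, n(cons)+8=v.

pgfcoqv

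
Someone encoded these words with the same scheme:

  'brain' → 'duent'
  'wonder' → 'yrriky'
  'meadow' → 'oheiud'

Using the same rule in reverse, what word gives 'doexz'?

In brain: b→d is +2, r→u is +3, a→e is +4, i→n is +5 — the shift increases by 1 each position. The shift increases by 1 at each position, starting from +2: 2, 3, 4, ….
Undoing it on doexz: d−2=b, o−3=l, e−4=a, x−5=s, z−6=t.

blast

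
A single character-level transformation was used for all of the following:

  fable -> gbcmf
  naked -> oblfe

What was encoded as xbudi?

Compare letters: f→g is +1, a→b is +1, b→c is +1 — a constant shift. Each letter is shifted forward by 1 in the alphabet (a Caesar shift of +1).
Reversing it on xbudi: x−1=w, b−1=a, u−1=t, d−1=c, i−1=h.

watch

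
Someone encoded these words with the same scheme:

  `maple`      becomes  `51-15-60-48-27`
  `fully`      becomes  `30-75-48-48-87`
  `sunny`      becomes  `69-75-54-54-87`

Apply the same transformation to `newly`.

m(#13)→51 and a(#1)→15: differences scale by 3, so n = 3·pos + 12. With a=1..z=26, the number is 3·pos + 12.
On newly: n=14→54, e=5→27, w=23→81, l=12→48, y=25→87.

54-27-81-48-87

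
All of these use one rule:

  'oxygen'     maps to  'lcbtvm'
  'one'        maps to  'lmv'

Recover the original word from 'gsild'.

throw

Each pair mirrors across the alphabet (o↔l, x↔c, y↔b): positions sum to 25. This is the alphabet-reversal cipher (Atbash): a becomes z, b becomes y, etc.
Reversing it on gsild: g↔t, s↔h, i↔r, l↔o, d↔w.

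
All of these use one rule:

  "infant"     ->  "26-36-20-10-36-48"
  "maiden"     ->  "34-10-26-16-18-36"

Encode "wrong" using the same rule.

i(#9)→26 and n(#14)→36: differences scale by 2, so n = 2·pos + 8. The formula is n = 2×(alphabet index, a=1) + 8.
For wrong: w=23→54, r=18→44, o=15→38, n=14→36, g=7→22.

54-44-38-36-22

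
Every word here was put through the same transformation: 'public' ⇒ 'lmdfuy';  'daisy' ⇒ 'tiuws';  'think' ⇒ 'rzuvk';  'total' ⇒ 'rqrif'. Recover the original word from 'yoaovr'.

cement

p(15)→l(11) and u(20)→m(12) fit y≡21x+8 (mod 26); the inverse of 21 mod 26 is 5. This is an affine cipher: with a=0,…,z=25, each position x becomes (21x+8) mod 26.
Decoding yoaovr: y(24)→5·(24−8)≡2=c; o(14)→5·(14−8)≡4=e; a(0)→5·(0−8)≡12=m; o(14)→5·(14−8)≡4=e; v(21)→5·(21−8)≡13=n; r(17)→5·(17−8)≡19=t (all mod 26).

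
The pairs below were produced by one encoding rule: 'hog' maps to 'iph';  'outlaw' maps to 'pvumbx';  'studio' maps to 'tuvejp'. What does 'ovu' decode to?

nut

Compare letters: h→i is +1, o→p is +1, g→h is +1 — a constant shift. It's a constant shift of +1 (ROT1).
Reversing it on ovu: o−1=n, v−1=u, u−1=t.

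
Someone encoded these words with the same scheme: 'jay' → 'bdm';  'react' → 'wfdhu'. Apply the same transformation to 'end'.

The output letters match the input read backwards, each shifted +3: jay reversed is yaj. Read the word backwards and shift each letter +3.
For end: reverse → dne; then shift: d+3=g, n+3=q, e+3=h.

gqh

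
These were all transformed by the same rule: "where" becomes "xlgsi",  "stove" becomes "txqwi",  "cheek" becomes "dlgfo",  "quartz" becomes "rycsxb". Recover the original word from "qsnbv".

polar

Shifts by position in where: pos 0: w→x (+1), pos 1: h→l (+4), pos 2: e→g (+2), pos 3: r→s (+1), pos 4: e→i (+4) — repeating every 3. The shifts repeat in a cycle of length 3: positions 0,1,… shift by +1, +4, +2, then the pattern repeats.
Undoing it on qsnbv: q−1=p, s−4=o, n−2=l, b−1=a, v−4=r.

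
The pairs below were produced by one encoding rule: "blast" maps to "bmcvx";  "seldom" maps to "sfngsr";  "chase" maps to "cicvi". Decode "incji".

image

In blast: b→b is +0, l→m is +1, a→c is +2, s→v is +3 — the shift increases by 1 each position. Letter i (0-indexed) is shifted by i+0, so successive shifts are 0, 1, 2, ….
Reversing it on incji: i−0=i, n−1=m, c−2=a, j−3=g, i−4=e.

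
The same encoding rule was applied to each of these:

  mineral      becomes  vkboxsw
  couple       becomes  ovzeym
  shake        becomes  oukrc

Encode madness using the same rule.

ccoxnkw

The output letters match the input read backwards, each shifted +10: mineral reversed is larenim. Read the word backwards and shift each letter +10.
On madness: reverse → ssendam; then shift: s+10=c, s+10=c, e+10=o, n+10=x, d+10=n, a+10=k, m+10=w.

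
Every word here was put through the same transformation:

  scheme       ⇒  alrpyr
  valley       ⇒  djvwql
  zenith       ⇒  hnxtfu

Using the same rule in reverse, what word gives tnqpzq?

legend

Each letter shifts forward by (position + 8), i.e. 8, 9, 10, … — the shift grows by one for each successive letter.
Reversing it on tnqpzq: t−8=l, n−9=e, q−10=g, p−11=e, z−12=n, q−13=d.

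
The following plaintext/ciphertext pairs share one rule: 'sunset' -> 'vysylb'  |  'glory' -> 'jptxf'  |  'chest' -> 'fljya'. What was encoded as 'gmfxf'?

diary

In sunset: s→v is +3, u→y is +4, n→s is +5, s→y is +6 — the shift increases by 1 each position. Each letter shifts forward by (position + 3), i.e. 3, 4, 5, … — the shift grows by one for each successive letter.
Undoing it on gmfxf: g−3=d, m−4=i, f−5=a, x−6=r, f−7=y.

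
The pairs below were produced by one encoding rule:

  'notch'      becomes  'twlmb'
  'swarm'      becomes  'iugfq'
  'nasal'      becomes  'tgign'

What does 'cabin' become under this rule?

mgjet

Treating letters as 0–25, the rule is x ↦ 3x + 6 (mod 26).
Applying it to cabin: c(2)→3·2+6≡12=m; a(0)→3·0+6≡6=g; b(1)→3·1+6≡9=j; i(8)→3·8+6≡4=e; n(13)→3·13+6≡19=t (all mod 26).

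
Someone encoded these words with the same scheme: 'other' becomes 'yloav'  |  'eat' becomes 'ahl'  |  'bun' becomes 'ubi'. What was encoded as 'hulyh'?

arena

The output letters match the input read backwards, each shifted +7: other reversed is rehto. Two steps: reverse the string, then apply a Caesar shift of +7.
Decoding hulyh: shift back: h−7=a, u−7=n, l−7=e, y−7=r, h−7=a → anera; then reverse → arena.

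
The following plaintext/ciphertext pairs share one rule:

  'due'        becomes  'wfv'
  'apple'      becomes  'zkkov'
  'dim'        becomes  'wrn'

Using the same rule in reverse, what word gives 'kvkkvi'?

Each pair mirrors across the alphabet (d↔w, u↔f, e↔v): positions sum to 25. This is the alphabet-reversal cipher (Atbash): a becomes z, b becomes y, etc.
Reversing it on kvkkvi: k↔p, v↔e, k↔p, k↔p, v↔e, i↔r.

pepper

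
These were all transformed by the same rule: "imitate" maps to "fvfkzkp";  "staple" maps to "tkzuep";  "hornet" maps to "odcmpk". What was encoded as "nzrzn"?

i(8)→f(5) and m(12)→v(21) fit y≡17x+25 (mod 26); the inverse of 17 mod 26 is 23. Treating letters as 0–25, the rule is x ↦ 17x + 25 (mod 26).
Decoding nzrzn: n(13)→23·(13−25)≡10=k; z(25)→23·(25−25)≡0=a; r(17)→23·(17−25)≡24=y; z(25)→23·(25−25)≡0=a; n(13)→23·(13−25)≡10=k (all mod 26).

kayak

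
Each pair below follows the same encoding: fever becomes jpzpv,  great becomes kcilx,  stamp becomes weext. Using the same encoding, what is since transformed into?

Shifts by position in fever: pos 0: f→j (+4), pos 1: e→p (+11), pos 2: v→z (+4), pos 3: e→p (+11) — repeating every 2. The shifts repeat in a cycle of length 2: positions 0,1,… shift by +4, +11, then the pattern repeats.
For since: s+4=w, i+11=t, n+4=r, c+11=n, e+4=i.

wtrni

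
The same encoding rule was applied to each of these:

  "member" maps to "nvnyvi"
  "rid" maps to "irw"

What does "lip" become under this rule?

Each letter is replaced by its mirror in the alphabet: a↔z, b↔y, c↔x, and so on (the Atbash cipher).
For lip: l↔o, i↔r, p↔k.

ork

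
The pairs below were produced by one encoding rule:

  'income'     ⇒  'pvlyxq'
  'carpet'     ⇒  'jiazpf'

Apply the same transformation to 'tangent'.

In income: i→p is +7, n→v is +8, c→l is +9, o→y is +10 — the shift increases by 1 each position. The shift increases by 1 at each position, starting from +7: 7, 8, 9, ….
For tangent: t+7=a, a+8=i, n+9=w, g+10=q, e+11=p, n+12=z, t+13=g.

aiwqpzg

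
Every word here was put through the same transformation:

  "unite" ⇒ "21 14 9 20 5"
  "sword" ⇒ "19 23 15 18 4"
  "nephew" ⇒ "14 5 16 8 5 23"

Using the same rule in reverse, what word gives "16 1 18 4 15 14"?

pardon

u is letter #21 and maps to 21: an offset of 0. Letters become their 1-indexed alphabet positions: a=1 … z=26.
Undoing it on 16 1 18 4 15 14: 16=p, 1=a, 18=r, 4=d, 15=o, 14=n.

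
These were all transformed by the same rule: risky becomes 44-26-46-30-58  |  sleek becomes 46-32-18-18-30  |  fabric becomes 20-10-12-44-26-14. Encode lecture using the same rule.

32-18-14-48-50-44-18

Each letter becomes 2×(its alphabet position, a=1..z=26) + 8.
For lecture: l=12→32, e=5→18, c=3→14, t=20→48, u=21→50, r=18→44, e=5→18.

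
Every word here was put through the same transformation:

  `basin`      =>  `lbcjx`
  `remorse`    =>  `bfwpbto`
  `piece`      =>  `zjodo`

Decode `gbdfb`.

Shifts by position in basin: pos 0: b→l (+10), pos 1: a→b (+1), pos 2: s→c (+10), pos 3: i→j (+1) — repeating every 2. It's a Vigenère-style cipher with numeric key [10,1]: position i shifts by key[i mod 2].
Undoing it on gbdfb: g−10=w, b−1=a, d−10=t, f−1=e, b−10=r.

water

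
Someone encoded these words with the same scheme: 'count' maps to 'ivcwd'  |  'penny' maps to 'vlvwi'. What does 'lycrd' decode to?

In count: c→i is +6, o→v is +7, u→c is +8, n→w is +9 — the shift increases by 1 each position. The shift increases by 1 at each position, starting from +6: 6, 7, 8, ….
Reversing it on lycrd: l−6=f, y−7=r, c−8=u, r−9=i, d−10=t.

fruit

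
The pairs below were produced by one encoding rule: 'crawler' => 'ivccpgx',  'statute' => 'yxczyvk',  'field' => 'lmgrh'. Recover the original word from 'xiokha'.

remedy

The shifts repeat in a cycle of length 3: positions 0,1,… shift by +6, +4, +2, then the pattern repeats.
Undoing it on xiokha: x−6=r, i−4=e, o−2=m, k−6=e, h−4=d, a−2=y.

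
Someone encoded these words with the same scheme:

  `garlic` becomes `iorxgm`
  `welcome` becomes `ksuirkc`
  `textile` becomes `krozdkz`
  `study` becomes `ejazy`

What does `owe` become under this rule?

kcu

The output letters match the input read backwards, each shifted +6: garlic reversed is cilrag. Two steps: reverse the string, then apply a Caesar shift of +6.
For owe: reverse → ewo; then shift: e+6=k, w+6=c, o+6=u.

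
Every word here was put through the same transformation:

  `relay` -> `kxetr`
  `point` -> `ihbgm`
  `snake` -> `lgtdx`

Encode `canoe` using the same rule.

vtghx

Compare letters: r→k is +19, e→x is +19, l→e is +19 — a constant shift. It's a constant shift of +19 (ROT19).
For canoe: c+19=v, a+19=t, n+19=g, o+19=h, e+19=x.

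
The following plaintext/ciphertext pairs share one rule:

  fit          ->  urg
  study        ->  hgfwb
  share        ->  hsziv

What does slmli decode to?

Each pair mirrors across the alphabet (f↔u, i↔r, t↔g): positions sum to 25. Each letter is replaced by its mirror in the alphabet: a↔z, b↔y, c↔x, and so on (the Atbash cipher).
Decoding slmli: s↔h, l↔o, m↔n, l↔o, i↔r.

honor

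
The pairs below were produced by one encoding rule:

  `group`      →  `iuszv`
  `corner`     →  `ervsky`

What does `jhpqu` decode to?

hello

In group: g→i is +2, r→u is +3, o→s is +4, u→z is +5 — the shift increases by 1 each position. Each letter shifts forward by (position + 2), i.e. 2, 3, 4, … — the shift grows by one for each successive letter.
Decoding jhpqu: j−2=h, h−3=e, p−4=l, q−5=l, u−6=o.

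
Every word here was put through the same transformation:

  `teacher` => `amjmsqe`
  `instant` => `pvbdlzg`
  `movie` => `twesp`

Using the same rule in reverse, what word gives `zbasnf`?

Each letter shifts forward by (position + 7), i.e. 7, 8, 9, … — the shift grows by one for each successive letter.
Reversing it on zbasnf: z−7=s, b−8=t, a−9=r, s−10=i, n−11=c, f−12=t.

strict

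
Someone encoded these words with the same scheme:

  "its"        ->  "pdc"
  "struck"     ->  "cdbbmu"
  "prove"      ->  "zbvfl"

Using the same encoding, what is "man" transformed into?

The shift depends on letter class: consonant t→d is +10, but vowel i→p is +7. Vowels shift forward by 7 and consonants shift forward by 10.
For man: m(cons)+10=w, a(vowel)+7=h, n(cons)+10=x.

whx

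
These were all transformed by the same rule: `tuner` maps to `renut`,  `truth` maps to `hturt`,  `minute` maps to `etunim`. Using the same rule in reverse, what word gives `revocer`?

The output letters match the input read backwards: tuner reversed is renut. The word is simply reversed.
Undoing it on revocer: then reverse → recover.

recover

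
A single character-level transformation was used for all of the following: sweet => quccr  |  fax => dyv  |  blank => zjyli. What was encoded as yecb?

Compare letters: s→q is +24, w→u is +24, e→c is +24 — a constant shift. Each letter is shifted forward by 24 in the alphabet (a Caesar shift of +24).
Decoding yecb: y−24=a, e−24=g, c−24=e, b−24=d.

aged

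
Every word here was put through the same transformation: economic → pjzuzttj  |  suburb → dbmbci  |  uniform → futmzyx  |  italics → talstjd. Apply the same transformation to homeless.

svxlwldz

Shifts by position in economic: pos 0: e→p (+11), pos 1: c→j (+7), pos 2: o→z (+11), pos 3: n→u (+7) — repeating every 2. A repeating key of period 2 is used — shifts +11, +7 over and over.
For homeless: h+11=s, o+7=v, m+11=x, e+7=l, l+11=w, e+7=l, s+11=d, s+7=z.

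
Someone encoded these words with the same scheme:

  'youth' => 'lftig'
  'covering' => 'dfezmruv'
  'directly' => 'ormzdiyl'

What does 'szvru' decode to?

y(24)→l(11) and o(14)→f(5) fit y≡11x+7 (mod 26); the inverse of 11 mod 26 is 19. Each letter's alphabet position (a=0..z=25) is mapped through 11·x+7 mod 26 — an affine cipher.
Reversing it on szvru: s(18)→19·(18−7)≡1=b; z(25)→19·(25−7)≡4=e; v(21)→19·(21−7)≡6=g; r(17)→19·(17−7)≡8=i; u(20)→19·(20−7)≡13=n (all mod 26).

begin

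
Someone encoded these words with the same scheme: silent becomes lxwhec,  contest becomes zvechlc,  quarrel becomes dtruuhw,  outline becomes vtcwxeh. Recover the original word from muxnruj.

primary

s(18)→l(11) and i(8)→x(23) fit y≡17x+17 (mod 26); the inverse of 17 mod 26 is 23. This is an affine cipher: with a=0,…,z=25, each position x becomes (17x+17) mod 26.
Reversing it on muxnruj: m(12)→23·(12−17)≡15=p; u(20)→23·(20−17)≡17=r; x(23)→23·(23−17)≡8=i; n(13)→23·(13−17)≡12=m; r(17)→23·(17−17)≡0=a; u(20)→23·(20−17)≡17=r; j(9)→23·(9−17)≡24=y (all mod 26).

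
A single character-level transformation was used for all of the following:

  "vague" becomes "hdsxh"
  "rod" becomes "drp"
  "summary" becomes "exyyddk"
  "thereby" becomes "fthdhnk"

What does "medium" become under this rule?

yhplxy

Vowels shift forward by 3 and consonants shift forward by 12.
Applying it to medium: m(cons)+12=y, e(vowel)+3=h, d(cons)+12=p, i(vowel)+3=l, u(vowel)+3=x, m(cons)+12=y.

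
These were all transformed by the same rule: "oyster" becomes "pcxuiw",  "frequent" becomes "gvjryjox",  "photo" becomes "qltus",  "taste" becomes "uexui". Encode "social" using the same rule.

tshjeq

Shifts by position in oyster: pos 0: o→p (+1), pos 1: y→c (+4), pos 2: s→x (+5), pos 3: t→u (+1), pos 4: e→i (+4), pos 5: r→w (+5) — repeating every 3. The shifts repeat in a cycle of length 3: positions 0,1,… shift by +1, +4, +5, then the pattern repeats.
For social: s+1=t, o+4=s, c+5=h, i+1=j, a+4=e, l+5=q.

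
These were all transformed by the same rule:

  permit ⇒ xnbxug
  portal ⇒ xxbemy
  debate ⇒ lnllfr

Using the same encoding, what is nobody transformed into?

vxlzpl

In permit: p→x is +8, e→n is +9, r→b is +10, m→x is +11 — the shift increases by 1 each position. Letter i (0-indexed) is shifted by i+8, so successive shifts are 8, 9, 10, ….
On nobody: n+8=v, o+9=x, b+10=l, o+11=z, d+12=p, y+13=l.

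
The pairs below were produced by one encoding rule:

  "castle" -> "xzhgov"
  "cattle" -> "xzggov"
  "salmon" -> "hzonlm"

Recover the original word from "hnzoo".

Each pair mirrors across the alphabet (c↔x, a↔z, s↔h): positions sum to 25. Letters are reflected about the middle of the alphabet (position → 25−position): Atbash.
Reversing it on hnzoo: h↔s, n↔m, z↔a, o↔l, o↔l.

small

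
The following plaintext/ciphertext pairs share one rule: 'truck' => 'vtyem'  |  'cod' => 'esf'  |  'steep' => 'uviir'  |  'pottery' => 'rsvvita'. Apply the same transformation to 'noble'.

The shift depends on letter class: consonant t→v is +2, but vowel u→y is +4. Vowels shift forward by 4 and consonants shift forward by 2.
Applying it to noble: n(cons)+2=p, o(vowel)+4=s, b(cons)+2=d, l(cons)+2=n, e(vowel)+4=i.

psdni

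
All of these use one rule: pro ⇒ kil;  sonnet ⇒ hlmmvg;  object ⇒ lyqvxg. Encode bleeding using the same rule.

Each pair mirrors across the alphabet (p↔k, r↔i, o↔l): positions sum to 25. This is the alphabet-reversal cipher (Atbash): a becomes z, b becomes y, etc.
Applying it to bleeding: b↔y, l↔o, e↔v, e↔v, d↔w, i↔r, n↔m, g↔t.

yovvwrmt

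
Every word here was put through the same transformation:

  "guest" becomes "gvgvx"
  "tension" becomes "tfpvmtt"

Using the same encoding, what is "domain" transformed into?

dpodms

In guest: g→g is +0, u→v is +1, e→g is +2, s→v is +3 — the shift increases by 1 each position. Letter i (0-indexed) is shifted by i+0, so successive shifts are 0, 1, 2, ….
Applying it to domain: d+0=d, o+1=p, m+2=o, a+3=d, i+4=m, n+5=s.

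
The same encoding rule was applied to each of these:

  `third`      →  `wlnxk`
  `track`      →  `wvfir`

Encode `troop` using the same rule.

In third: t→w is +3, h→l is +4, i→n is +5, r→x is +6 — the shift increases by 1 each position. The shift increases by 1 at each position, starting from +3: 3, 4, 5, ….
Applying it to troop: t+3=w, r+4=v, o+5=t, o+6=u, p+7=w.

wvtuw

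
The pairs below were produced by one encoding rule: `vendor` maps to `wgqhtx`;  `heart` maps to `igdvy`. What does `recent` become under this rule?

sgfisz

In vendor: v→w is +1, e→g is +2, n→q is +3, d→h is +4 — the shift increases by 1 each position. Letter i (0-indexed) is shifted by i+1, so successive shifts are 1, 2, 3, ….
Applying it to recent: r+1=s, e+2=g, c+3=f, e+4=i, n+5=s, t+6=z.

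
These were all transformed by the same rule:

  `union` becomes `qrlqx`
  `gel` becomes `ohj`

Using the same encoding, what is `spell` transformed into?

Two steps: reverse the string, then apply a Caesar shift of +3.
Applying it to spell: reverse → lleps; then shift: l+3=o, l+3=o, e+3=h, p+3=s, s+3=v.

oohsv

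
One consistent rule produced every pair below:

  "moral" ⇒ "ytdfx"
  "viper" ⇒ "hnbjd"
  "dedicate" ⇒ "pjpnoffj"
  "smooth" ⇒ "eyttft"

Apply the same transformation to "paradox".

bfdfptj

The shift depends on letter class: consonant m→y is +12, but vowel o→t is +5. Two shifts are in play — +5 for a/e/i/o/u, +12 for every other letter.
Applying it to paradox: p(cons)+12=b, a(vowel)+5=f, r(cons)+12=d, a(vowel)+5=f, d(cons)+12=p, o(vowel)+5=t, x(cons)+12=j.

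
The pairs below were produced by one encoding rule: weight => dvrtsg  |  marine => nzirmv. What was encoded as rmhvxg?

insect

This is the alphabet-reversal cipher (Atbash): a becomes z, b becomes y, etc.
Undoing it on rmhvxg: r↔i, m↔n, h↔s, v↔e, x↔c, g↔t.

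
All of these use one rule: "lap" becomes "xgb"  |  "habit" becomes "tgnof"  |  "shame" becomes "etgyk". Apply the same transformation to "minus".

The shift depends on letter class: consonant l→x is +12, but vowel a→g is +6. Two shifts are in play — +6 for a/e/i/o/u, +12 for every other letter.
On minus: m(cons)+12=y, i(vowel)+6=o, n(cons)+12=z, u(vowel)+6=a, s(cons)+12=e.

yozae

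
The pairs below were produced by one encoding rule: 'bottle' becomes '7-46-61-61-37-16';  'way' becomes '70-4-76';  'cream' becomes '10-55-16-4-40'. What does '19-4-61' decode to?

fat

b(#2)→7 and o(#15)→46: differences scale by 3, so n = 3·pos + 1. With a=1..z=26, the number is 3·pos + 1.
Undoing it on 19-4-61: 19→(19−1)÷3=6=f, 4→(4−1)÷3=1=a, 61→(61−1)÷3=20=t.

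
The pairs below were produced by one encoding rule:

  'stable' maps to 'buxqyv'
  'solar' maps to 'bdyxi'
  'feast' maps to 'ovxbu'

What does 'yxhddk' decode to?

Treating letters as 0–25, the rule is x ↦ 19x + 23 (mod 26).
Decoding yxhddk: y(24)→11·(24−23)≡11=l; x(23)→11·(23−23)≡0=a; h(7)→11·(7−23)≡6=g; d(3)→11·(3−23)≡14=o; d(3)→11·(3−23)≡14=o; k(10)→11·(10−23)≡13=n (all mod 26).

lagoon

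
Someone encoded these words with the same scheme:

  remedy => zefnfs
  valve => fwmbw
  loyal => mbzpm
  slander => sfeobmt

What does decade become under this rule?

febdfe

The output letters match the input read backwards, each shifted +1: remedy reversed is ydemer. Two steps: reverse the string, then apply a Caesar shift of +1.
For decade: reverse → edaced; then shift: e+1=f, d+1=e, a+1=b, c+1=d, e+1=f, d+1=e.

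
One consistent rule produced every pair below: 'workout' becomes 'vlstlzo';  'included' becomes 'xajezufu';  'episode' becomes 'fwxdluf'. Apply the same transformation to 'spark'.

dwnst

w(22)→v(21) and o(14)→l(11) fit y≡11x+13 (mod 26); the inverse of 11 mod 26 is 19. Treating letters as 0–25, the rule is x ↦ 11x + 13 (mod 26).
Applying it to spark: s(18)→11·18+13≡3=d; p(15)→11·15+13≡22=w; a(0)→11·0+13≡13=n; r(17)→11·17+13≡18=s; k(10)→11·10+13≡19=t (all mod 26).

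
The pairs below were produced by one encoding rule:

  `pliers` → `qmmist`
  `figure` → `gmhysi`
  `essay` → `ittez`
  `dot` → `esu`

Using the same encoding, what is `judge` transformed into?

The shift depends on letter class: consonant p→q is +1, but vowel i→m is +4. Two shifts are in play — +4 for a/e/i/o/u, +1 for every other letter.
Applying it to judge: j(cons)+1=k, u(vowel)+4=y, d(cons)+1=e, g(cons)+1=h, e(vowel)+4=i.

kyehi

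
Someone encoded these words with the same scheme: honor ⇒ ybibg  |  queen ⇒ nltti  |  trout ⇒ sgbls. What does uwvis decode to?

plant

Each letter's alphabet position (a=0..z=25) is mapped through 19·x+21 mod 26 — an affine cipher.
Undoing it on uwvis: u(20)→11·(20−21)≡15=p; w(22)→11·(22−21)≡11=l; v(21)→11·(21−21)≡0=a; i(8)→11·(8−21)≡13=n; s(18)→11·(18−21)≡19=t (all mod 26).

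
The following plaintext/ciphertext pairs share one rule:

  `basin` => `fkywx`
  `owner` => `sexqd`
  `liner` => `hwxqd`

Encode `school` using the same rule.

yabssh

b(1)→f(5) and a(0)→k(10) fit y≡21x+10 (mod 26); the inverse of 21 mod 26 is 5. This is an affine cipher: with a=0,…,z=25, each position x becomes (21x+10) mod 26.
For school: s(18)→21·18+10≡24=y; c(2)→21·2+10≡0=a; h(7)→21·7+10≡1=b; o(14)→21·14+10≡18=s; o(14)→21·14+10≡18=s; l(11)→21·11+10≡7=h (all mod 26).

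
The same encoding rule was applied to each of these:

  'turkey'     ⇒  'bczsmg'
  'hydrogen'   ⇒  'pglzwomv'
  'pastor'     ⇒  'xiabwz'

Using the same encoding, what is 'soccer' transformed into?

Compare letters: t→b is +8, u→c is +8, r→z is +8 — a constant shift. Every letter moves 8 places later in the alphabet, wrapping around z→a.
On soccer: s+8=a, o+8=w, c+8=k, c+8=k, e+8=m, r+8=z.

awkkmz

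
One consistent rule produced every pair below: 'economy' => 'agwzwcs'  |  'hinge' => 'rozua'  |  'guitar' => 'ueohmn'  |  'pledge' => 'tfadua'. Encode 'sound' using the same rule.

kwezd

e(4)→a(0) and c(2)→g(6) fit y≡23x+12 (mod 26); the inverse of 23 mod 26 is 17. Treating letters as 0–25, the rule is x ↦ 23x + 12 (mod 26).
For sound: s(18)→23·18+12≡10=k; o(14)→23·14+12≡22=w; u(20)→23·20+12≡4=e; n(13)→23·13+12≡25=z; d(3)→23·3+12≡3=d (all mod 26).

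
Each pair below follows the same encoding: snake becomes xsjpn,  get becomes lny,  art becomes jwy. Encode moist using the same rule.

The shift depends on letter class: consonant s→x is +5, but vowel a→j is +9. The rule splits by letter class: vowels +9, consonants +5.
For moist: m(cons)+5=r, o(vowel)+9=x, i(vowel)+9=r, s(cons)+5=x, t(cons)+5=y.

rxrxy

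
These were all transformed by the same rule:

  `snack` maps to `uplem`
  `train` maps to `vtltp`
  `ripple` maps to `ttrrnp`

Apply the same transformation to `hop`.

Two shifts are in play — +11 for a/e/i/o/u, +2 for every other letter.
On hop: h(cons)+2=j, o(vowel)+11=z, p(cons)+2=r.

jzr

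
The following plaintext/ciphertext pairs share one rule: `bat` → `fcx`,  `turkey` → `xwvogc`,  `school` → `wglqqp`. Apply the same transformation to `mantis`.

The shift depends on letter class: consonant b→f is +4, but vowel a→c is +2. Vowels shift forward by 2 and consonants shift forward by 4.
On mantis: m(cons)+4=q, a(vowel)+2=c, n(cons)+4=r, t(cons)+4=x, i(vowel)+2=k, s(cons)+4=w.

qcrxkw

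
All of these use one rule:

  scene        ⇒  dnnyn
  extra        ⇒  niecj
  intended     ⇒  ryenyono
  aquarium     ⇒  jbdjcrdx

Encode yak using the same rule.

jjv

The shift depends on letter class: consonant s→d is +11, but vowel e→n is +9. Two shifts are in play — +9 for a/e/i/o/u, +11 for every other letter.
For yak: y(cons)+11=j, a(vowel)+9=j, k(cons)+11=v.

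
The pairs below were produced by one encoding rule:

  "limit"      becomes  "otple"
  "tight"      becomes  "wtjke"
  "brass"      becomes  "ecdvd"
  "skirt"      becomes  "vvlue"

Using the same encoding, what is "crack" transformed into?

fcdfv

Shifts by position in limit: pos 0: l→o (+3), pos 1: i→t (+11), pos 2: m→p (+3), pos 3: i→l (+3), pos 4: t→e (+11) — repeating every 3. It's a Vigenère-style cipher with numeric key [3,11,3]: position i shifts by key[i mod 3].
Applying it to crack: c+3=f, r+11=c, a+3=d, c+3=f, k+11=v.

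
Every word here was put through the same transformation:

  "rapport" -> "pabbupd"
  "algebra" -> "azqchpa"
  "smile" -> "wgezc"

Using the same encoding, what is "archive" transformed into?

apoxerc

This is an affine cipher: with a=0,…,z=25, each position x becomes (7x+0) mod 26.
For archive: a(0)→7·0+0≡0=a; r(17)→7·17+0≡15=p; c(2)→7·2+0≡14=o; h(7)→7·7+0≡23=x; i(8)→7·8+0≡4=e; v(21)→7·21+0≡17=r; e(4)→7·4+0≡2=c (all mod 26).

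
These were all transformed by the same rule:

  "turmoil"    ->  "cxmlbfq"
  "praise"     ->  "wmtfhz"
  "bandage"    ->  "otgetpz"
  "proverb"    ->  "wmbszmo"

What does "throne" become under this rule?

ckmbgz

t(19)→c(2) and u(20)→x(23) fit y≡21x+19 (mod 26); the inverse of 21 mod 26 is 5. Each letter's alphabet position (a=0..z=25) is mapped through 21·x+19 mod 26 — an affine cipher.
Applying it to throne: t(19)→21·19+19≡2=c; h(7)→21·7+19≡10=k; r(17)→21·17+19≡12=m; o(14)→21·14+19≡1=b; n(13)→21·13+19≡6=g; e(4)→21·4+19≡25=z (all mod 26).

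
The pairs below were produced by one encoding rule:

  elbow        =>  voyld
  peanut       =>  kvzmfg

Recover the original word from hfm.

Each pair mirrors across the alphabet (e↔v, l↔o, b↔y): positions sum to 25. This is the alphabet-reversal cipher (Atbash): a becomes z, b becomes y, etc.
Reversing it on hfm: h↔s, f↔u, m↔n.

sun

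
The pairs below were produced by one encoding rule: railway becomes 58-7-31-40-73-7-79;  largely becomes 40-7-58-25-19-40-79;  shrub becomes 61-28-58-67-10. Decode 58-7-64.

r(#18)→58 and a(#1)→7: differences scale by 3, so n = 3·pos + 4. The formula is n = 3×(alphabet index, a=1) + 4.
Undoing it on 58-7-64: 58→(58−4)÷3=18=r, 7→(7−4)÷3=1=a, 64→(64−4)÷3=20=t.

rat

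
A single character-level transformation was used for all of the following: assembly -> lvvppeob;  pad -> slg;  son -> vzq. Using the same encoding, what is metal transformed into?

ppwlo

The shift depends on letter class: consonant s→v is +3, but vowel a→l is +11. Vowels shift forward by 11 and consonants shift forward by 3.
For metal: m(cons)+3=p, e(vowel)+11=p, t(cons)+3=w, a(vowel)+11=l, l(cons)+3=o.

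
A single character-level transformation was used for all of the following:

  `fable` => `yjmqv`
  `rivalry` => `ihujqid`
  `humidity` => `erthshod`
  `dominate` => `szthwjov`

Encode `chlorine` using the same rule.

peqzihwv

f(5)→y(24) and a(0)→j(9) fit y≡3x+9 (mod 26); the inverse of 3 mod 26 is 9. Treating letters as 0–25, the rule is x ↦ 3x + 9 (mod 26).
On chlorine: c(2)→3·2+9≡15=p; h(7)→3·7+9≡4=e; l(11)→3·11+9≡16=q; o(14)→3·14+9≡25=z; r(17)→3·17+9≡8=i; i(8)→3·8+9≡7=h; n(13)→3·13+9≡22=w; e(4)→3·4+9≡21=v (all mod 26).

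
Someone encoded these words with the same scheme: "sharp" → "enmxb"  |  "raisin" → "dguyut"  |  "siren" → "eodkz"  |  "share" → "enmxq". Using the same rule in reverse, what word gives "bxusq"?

prime

Shifts by position in sharp: pos 0: s→e (+12), pos 1: h→n (+6), pos 2: a→m (+12), pos 3: r→x (+6) — repeating every 2. A repeating key of period 2 is used — shifts +12, +6 over and over.
Undoing it on bxusq: b−12=p, x−6=r, u−12=i, s−6=m, q−12=e.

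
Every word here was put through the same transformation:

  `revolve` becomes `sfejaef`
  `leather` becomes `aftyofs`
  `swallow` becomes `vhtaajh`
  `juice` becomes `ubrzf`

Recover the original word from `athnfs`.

lawyer

r(17)→s(18) and e(4)→f(5) fit y≡3x+19 (mod 26); the inverse of 3 mod 26 is 9. This is an affine cipher: with a=0,…,z=25, each position x becomes (3x+19) mod 26.
Reversing it on athnfs: a(0)→9·(0−19)≡11=l; t(19)→9·(19−19)≡0=a; h(7)→9·(7−19)≡22=w; n(13)→9·(13−19)≡24=y; f(5)→9·(5−19)≡4=e; s(18)→9·(18−19)≡17=r (all mod 26).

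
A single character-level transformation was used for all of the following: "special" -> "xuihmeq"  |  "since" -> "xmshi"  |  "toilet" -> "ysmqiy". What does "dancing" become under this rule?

ieshmsl

Two shifts are in play — +4 for a/e/i/o/u, +5 for every other letter.
On dancing: d(cons)+5=i, a(vowel)+4=e, n(cons)+5=s, c(cons)+5=h, i(vowel)+4=m, n(cons)+5=s, g(cons)+5=l.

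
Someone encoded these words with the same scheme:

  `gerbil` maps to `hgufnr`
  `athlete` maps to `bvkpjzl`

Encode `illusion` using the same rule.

jnoyxovv

The shift increases by 1 at each position, starting from +1: 1, 2, 3, ….
Applying it to illusion: i+1=j, l+2=n, l+3=o, u+4=y, s+5=x, i+6=o, o+7=v, n+8=v.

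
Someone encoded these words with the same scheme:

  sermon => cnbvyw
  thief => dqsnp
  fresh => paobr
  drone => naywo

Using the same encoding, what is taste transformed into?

djcco

A repeating key of period 2 is used — shifts +10, +9 over and over.
For taste: t+10=d, a+9=j, s+10=c, t+9=c, e+10=o.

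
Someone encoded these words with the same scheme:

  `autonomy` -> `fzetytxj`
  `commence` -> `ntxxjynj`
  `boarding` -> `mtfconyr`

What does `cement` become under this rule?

Vowels shift forward by 5 and consonants shift forward by 11.
Applying it to cement: c(cons)+11=n, e(vowel)+5=j, m(cons)+11=x, e(vowel)+5=j, n(cons)+11=y, t(cons)+11=e.

njxjye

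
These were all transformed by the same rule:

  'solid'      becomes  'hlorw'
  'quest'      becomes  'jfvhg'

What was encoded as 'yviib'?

Each pair mirrors across the alphabet (s↔h, o↔l, l↔o): positions sum to 25. Each letter is replaced by its mirror in the alphabet: a↔z, b↔y, c↔x, and so on (the Atbash cipher).
Decoding yviib: y↔b, v↔e, i↔r, i↔r, b↔y.

berry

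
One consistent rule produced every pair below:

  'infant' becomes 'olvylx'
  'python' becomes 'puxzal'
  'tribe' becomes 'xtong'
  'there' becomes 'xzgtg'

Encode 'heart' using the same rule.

This is an affine cipher: with a=0,…,z=25, each position x becomes (15x+24) mod 26.
For heart: h(7)→15·7+24≡25=z; e(4)→15·4+24≡6=g; a(0)→15·0+24≡24=y; r(17)→15·17+24≡19=t; t(19)→15·19+24≡23=x (all mod 26).

zgytx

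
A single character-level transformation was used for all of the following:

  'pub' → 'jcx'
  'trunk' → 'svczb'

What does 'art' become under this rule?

The output letters match the input read backwards, each shifted +8: pub reversed is bup. Two steps: reverse the string, then apply a Caesar shift of +8.
Applying it to art: reverse → tra; then shift: t+8=b, r+8=z, a+8=i.

bzi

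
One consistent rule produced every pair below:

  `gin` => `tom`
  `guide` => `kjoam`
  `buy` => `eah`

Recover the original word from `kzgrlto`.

Read the word backwards and shift each letter +6.
Undoing it on kzgrlto: shift back: k−6=e, z−6=t, g−6=a, r−6=l, l−6=f, t−6=n, o−6=i → etalfni; then reverse → inflate.

inflate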